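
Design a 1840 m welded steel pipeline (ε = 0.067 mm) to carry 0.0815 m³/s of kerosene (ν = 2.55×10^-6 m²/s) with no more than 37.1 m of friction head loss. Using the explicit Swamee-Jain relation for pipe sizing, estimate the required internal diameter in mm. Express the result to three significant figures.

D ≈ 221 mm

Swamee-Jain (Type III): D = 0.66·[ε^1.25·(LQ²/(gh_f))^4.75 + ν·Q^9.4·(L/(gh_f))^5.2]^0.04
LQ²/(gh_f) = 0.03358; L/(gh_f) = 5.056
Term 1 = ε^1.25·(…)^4.75 = 6.05×10^-13; Term 2 = ν·Q^9.4·(…)^5.2 = 6.78×10^-13
D = 0.66·(6.05×10^-13 + 6.78×10^-13)^0.04 = 0.2207 m = 221 mm
Check: V = 2.13 m/s, Re = 1.84×10^5, f = 0.01798, h_f = 34.7 m ≈ 37.1 m ✓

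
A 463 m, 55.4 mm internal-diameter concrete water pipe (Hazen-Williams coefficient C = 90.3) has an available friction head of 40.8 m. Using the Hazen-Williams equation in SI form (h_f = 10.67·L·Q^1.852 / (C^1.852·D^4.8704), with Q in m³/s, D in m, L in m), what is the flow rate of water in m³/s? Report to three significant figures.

Q ≈ 0.00336 m³/s

Rearranging: Q = [h_f·C^1.852·D^4.8704 / (10.67·L)]^(1/1.852)
Q = [40.8·90.3^1.852·0.0554^4.8704 / (10.67·463)]^0.540 = 0.003362 m³/s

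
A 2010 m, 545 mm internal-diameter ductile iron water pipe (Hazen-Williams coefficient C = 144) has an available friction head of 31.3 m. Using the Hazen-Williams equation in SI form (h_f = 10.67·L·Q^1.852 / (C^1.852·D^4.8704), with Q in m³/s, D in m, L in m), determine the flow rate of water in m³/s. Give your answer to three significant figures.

Rearranging: Q = [h_f·C^1.852·D^4.8704 / (10.67·L)]^(1/1.852)
Q = [31.3·144^1.852·0.545^4.8704 / (10.67·2010)]^0.540 = 0.8589 m³/s

Q ≈ 0.859 m³/s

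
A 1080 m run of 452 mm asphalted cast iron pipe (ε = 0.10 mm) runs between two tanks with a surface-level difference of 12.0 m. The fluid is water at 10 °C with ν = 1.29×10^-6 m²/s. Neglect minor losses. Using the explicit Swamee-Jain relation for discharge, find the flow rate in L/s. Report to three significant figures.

Q ≈ 411 L/s

Swamee-Jain (Type II): Q = -0.965·√(gD⁵h_f/L)·ln[ε/(3.7D) + √(3.17ν²L/(gD³h_f))]
√(gD⁵h_f/L) = √(9.81·0.452⁵·12.0/1080) = 0.04535
ε/(3.7D) = 5.98×10^-5; √(3.17ν²L/(gD³h_f)) = 2.29×10^-5
Q = -0.965·0.04535·ln(8.269×10^-5) = 0.4114 m³/s
Check: V = 2.56 m/s, Re = 8.98×10^5, f = 0.01509, h_f = 12.1 m ≈ 12.0 m ✓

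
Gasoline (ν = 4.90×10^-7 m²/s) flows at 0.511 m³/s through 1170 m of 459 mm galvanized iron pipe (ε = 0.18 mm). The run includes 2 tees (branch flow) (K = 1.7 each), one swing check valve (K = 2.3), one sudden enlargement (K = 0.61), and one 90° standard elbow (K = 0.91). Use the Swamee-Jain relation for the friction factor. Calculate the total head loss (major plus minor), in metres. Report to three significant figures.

H_L ≈ 23.5 m

V = 4Q/(πD²) = 3.088 m/s; V²/2g = 0.4861 m
Re = 2.89×10^6, ε/D = 3.92×10^-4 → f = 0.01610 (Swamee-Jain)
Major: h_f = f(L/D)·V²/2g = 0.01610·2549·0.4861 = 19.95 m
Minor: ΣK = 7.22; h_m = ΣK·V²/2g = 3.510 m
Total H_L = 19.95 + 3.510 = 23.46 m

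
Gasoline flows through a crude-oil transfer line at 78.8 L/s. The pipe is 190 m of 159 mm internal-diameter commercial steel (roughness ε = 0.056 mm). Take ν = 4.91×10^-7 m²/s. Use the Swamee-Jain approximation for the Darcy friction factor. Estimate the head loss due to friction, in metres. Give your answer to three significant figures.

V = 4Q/(πD²) = 4·0.0788/(π·0.159²) = 3.969 m/s
Re = VD/ν = 3.969·0.159/4.91×10^-7 = 1.29×10^6 → turbulent
ε/D = 0.056/159 = 3.52×10^-4
Swamee-Jain: f = 0.01606
h_f = f(L/D)V²/(2g) = 0.01606·(190/0.159)·3.969²/(2·9.81) = 15.41 m

h_f ≈ 15.4 m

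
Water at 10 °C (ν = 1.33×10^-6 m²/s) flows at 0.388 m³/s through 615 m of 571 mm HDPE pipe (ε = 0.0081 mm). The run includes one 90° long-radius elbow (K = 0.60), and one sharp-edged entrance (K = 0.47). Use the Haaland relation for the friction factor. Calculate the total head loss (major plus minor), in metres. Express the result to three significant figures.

H_L ≈ 1.72 m

V = 4Q/(πD²) = 1.515 m/s; V²/2g = 0.1170 m
Re = 6.51×10^5, ε/D = 1.42×10^-5 → f = 0.01267 (Haaland)
Major: h_f = f(L/D)·V²/2g = 0.01267·1077·0.1170 = 1.596 m
Minor: ΣK = 1.07; h_m = ΣK·V²/2g = 0.1252 m
Total H_L = 1.596 + 0.1252 = 1.722 m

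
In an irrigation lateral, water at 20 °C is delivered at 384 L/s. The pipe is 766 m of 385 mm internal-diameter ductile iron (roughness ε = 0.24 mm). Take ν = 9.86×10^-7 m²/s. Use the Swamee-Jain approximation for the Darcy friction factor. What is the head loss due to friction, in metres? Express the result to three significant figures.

V = 4Q/(πD²) = 4·0.384/(π·0.385²) = 3.299 m/s
Re = VD/ν = 3.299·0.385/9.86×10^-7 = 1.29×10^6 → turbulent
ε/D = 0.24/385 = 6.23×10^-4
Swamee-Jain: f = 0.01798
h_f = f(L/D)V²/(2g) = 0.01798·(766/0.385)·3.299²/(2·9.81) = 19.84 m

h_f ≈ 19.8 m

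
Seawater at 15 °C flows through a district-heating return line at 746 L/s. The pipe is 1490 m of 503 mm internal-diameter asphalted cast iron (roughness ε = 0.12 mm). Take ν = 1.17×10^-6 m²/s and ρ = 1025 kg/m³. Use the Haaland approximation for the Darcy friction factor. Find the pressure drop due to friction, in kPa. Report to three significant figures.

Δp ≈ 315 kPa

V = 4Q/(πD²) = 4·0.746/(π·0.503²) = 3.754 m/s
Re = VD/ν = 3.754·0.503/1.17×10^-6 = 1.61×10^6 → turbulent
ε/D = 0.12/503 = 2.39×10^-4
Haaland: f = 0.01474
h_f = f(L/D)V²/(2g) = 0.01474·(1490/0.503)·3.754²/(2·9.81) = 31.37 m
Δp = ρg·h_f = 1025·9.81·31.37 = 315.5 kPa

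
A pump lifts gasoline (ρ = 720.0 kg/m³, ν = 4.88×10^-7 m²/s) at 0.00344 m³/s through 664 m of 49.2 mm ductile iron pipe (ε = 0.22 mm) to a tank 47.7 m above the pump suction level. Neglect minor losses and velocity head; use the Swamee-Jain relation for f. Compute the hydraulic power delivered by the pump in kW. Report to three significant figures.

V = 4Q/(πD²) = 1.809 m/s; Re = 1.82×10^5; ε/D = 0.00447; f = 0.03011
h_f = f(L/D)V²/2g = 67.82 m
Total head H = z + h_f = 47.7 + 67.82 = 115.5 m
P_hyd = ρgQH = 720.0·9.81·0.00344·115.5 = 2.807 kW

P_hyd ≈ 2.81 kW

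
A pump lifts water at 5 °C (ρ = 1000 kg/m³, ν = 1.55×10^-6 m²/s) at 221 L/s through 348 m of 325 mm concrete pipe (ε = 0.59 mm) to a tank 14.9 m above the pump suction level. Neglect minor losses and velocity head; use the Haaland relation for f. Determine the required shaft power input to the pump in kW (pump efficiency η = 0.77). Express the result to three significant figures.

V = 4Q/(πD²) = 2.664 m/s; Re = 5.59×10^5; ε/D = 0.00182; f = 0.02318
h_f = f(L/D)V²/2g = 8.980 m
Total head H = z + h_f = 14.9 + 8.980 = 23.88 m
P_hyd = ρgQH = 1000·9.81·0.221·23.88 = 51.77 kW
P_shaft = P_hyd/η = 51.77/0.77 = 67.24 kW

P_shaft ≈ 67.2 kW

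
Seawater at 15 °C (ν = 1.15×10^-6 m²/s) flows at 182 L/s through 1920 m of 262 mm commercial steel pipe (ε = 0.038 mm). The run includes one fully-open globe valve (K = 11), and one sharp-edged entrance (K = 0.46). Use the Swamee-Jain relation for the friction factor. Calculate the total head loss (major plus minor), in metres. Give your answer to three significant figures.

V = 4Q/(πD²) = 3.376 m/s; V²/2g = 0.5808 m
Re = 7.69×10^5, ε/D = 1.45×10^-4 → f = 0.01440 (Swamee-Jain)
Major: h_f = f(L/D)·V²/2g = 0.01440·7328·0.5808 = 61.30 m
Minor: ΣK = 11.5; h_m = ΣK·V²/2g = 6.656 m
Total H_L = 61.30 + 6.656 = 67.95 m

H_L ≈ 68.0 m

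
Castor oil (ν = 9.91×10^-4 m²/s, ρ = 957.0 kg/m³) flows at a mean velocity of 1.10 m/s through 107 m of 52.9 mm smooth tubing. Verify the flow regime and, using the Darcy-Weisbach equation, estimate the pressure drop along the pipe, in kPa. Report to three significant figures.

Δp ≈ 1280 kPa

Re = VD/ν = 1.10·0.05290/9.91×10^-4 = 58.7 → laminar (Re < 2300)
f = 64/Re = 1.090
h_f = f(L/D)V²/(2g) = 1.090·(107/0.05290)·1.10²/(2·9.81) = 136.0 m
Δp = ρg·h_f = 957.0·9.81·136.0 = 1276 kPa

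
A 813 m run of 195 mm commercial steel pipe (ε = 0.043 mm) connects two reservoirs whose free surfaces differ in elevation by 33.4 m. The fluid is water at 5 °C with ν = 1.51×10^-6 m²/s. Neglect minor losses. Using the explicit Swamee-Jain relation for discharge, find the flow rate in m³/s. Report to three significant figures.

Q ≈ 0.0939 m³/s

Swamee-Jain (Type II): Q = -0.965·√(gD⁵h_f/L)·ln[ε/(3.7D) + √(3.17ν²L/(gD³h_f))]
√(gD⁵h_f/L) = √(9.81·0.195⁵·33.4/813) = 0.01066
ε/(3.7D) = 5.96×10^-5; √(3.17ν²L/(gD³h_f)) = 4.92×10^-5
Q = -0.965·0.01066·ln(1.088×10^-4) = 0.09388 m³/s
Check: V = 3.14 m/s, Re = 4.06×10^5, f = 0.01599, h_f = 33.6 m ≈ 33.4 m ✓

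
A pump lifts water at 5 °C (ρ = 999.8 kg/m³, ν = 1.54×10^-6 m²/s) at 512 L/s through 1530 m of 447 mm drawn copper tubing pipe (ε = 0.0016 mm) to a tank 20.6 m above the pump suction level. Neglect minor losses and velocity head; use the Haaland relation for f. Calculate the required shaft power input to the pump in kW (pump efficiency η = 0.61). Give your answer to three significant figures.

P_shaft ≈ 349 kW

V = 4Q/(πD²) = 3.263 m/s; Re = 9.47×10^5; ε/D = 3.58×10^-6; f = 0.01175
h_f = f(L/D)V²/2g = 21.82 m
Total head H = z + h_f = 20.6 + 21.82 = 42.42 m
P_hyd = ρgQH = 999.8·9.81·0.512·42.42 = 213.0 kW
P_shaft = P_hyd/η = 213.0/0.61 = 349.2 kW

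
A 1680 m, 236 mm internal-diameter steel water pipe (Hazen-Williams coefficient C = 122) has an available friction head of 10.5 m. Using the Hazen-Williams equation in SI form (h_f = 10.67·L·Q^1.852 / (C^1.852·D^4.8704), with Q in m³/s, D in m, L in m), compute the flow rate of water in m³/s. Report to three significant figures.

Q ≈ 0.0492 m³/s

Rearranging: Q = [h_f·C^1.852·D^4.8704 / (10.67·L)]^(1/1.852)
Q = [10.5·122^1.852·0.236^4.8704 / (10.67·1680)]^0.540 = 0.04920 m³/s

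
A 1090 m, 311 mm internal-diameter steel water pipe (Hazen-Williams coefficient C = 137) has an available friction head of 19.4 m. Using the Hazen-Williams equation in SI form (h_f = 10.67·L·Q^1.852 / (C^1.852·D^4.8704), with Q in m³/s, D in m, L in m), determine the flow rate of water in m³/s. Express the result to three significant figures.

Rearranging: Q = [h_f·C^1.852·D^4.8704 / (10.67·L)]^(1/1.852)
Q = [19.4·137^1.852·0.311^4.8704 / (10.67·1090)]^0.540 = 0.2009 m³/s

Q ≈ 0.201 m³/s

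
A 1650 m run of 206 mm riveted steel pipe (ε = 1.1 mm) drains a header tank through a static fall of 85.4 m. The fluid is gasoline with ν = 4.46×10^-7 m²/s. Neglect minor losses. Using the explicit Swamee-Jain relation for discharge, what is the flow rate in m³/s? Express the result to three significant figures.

Swamee-Jain (Type II): Q = -0.965·√(gD⁵h_f/L)·ln[ε/(3.7D) + √(3.17ν²L/(gD³h_f))]
√(gD⁵h_f/L) = √(9.81·0.206⁵·85.4/1650) = 0.01372
ε/(3.7D) = 0.00144; √(3.17ν²L/(gD³h_f)) = 1.19×10^-5
Q = -0.965·0.01372·ln(0.001455) = 0.08652 m³/s
Check: V = 2.60 m/s, Re = 1.20×10^6, f = 0.03111, h_f = 85.6 m ≈ 85.4 m ✓

Q ≈ 0.0865 m³/s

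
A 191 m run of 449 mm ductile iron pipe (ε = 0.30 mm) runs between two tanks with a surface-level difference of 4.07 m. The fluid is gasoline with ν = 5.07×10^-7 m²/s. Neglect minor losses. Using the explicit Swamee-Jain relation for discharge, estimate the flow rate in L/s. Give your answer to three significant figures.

Q ≈ 512 L/s

Swamee-Jain (Type II): Q = -0.965·√(gD⁵h_f/L)·ln[ε/(3.7D) + √(3.17ν²L/(gD³h_f))]
√(gD⁵h_f/L) = √(9.81·0.449⁵·4.07/191) = 0.06176
ε/(3.7D) = 1.81×10^-4; √(3.17ν²L/(gD³h_f)) = 6.56×10^-6
Q = -0.965·0.06176·ln(1.871×10^-4) = 0.5116 m³/s
Check: V = 3.23 m/s, Re = 2.86×10^6, f = 0.01804, h_f = 4.08 m ≈ 4.07 m ✓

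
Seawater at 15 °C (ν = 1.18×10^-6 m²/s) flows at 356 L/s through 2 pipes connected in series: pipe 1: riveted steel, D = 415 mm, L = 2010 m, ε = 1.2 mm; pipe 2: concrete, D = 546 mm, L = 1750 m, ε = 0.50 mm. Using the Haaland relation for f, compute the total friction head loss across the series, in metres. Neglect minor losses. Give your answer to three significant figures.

Pipe 1: V = 2.632 m/s, Re = 9.26×10^5, ε/D = 0.00289, f = 0.02608, h_1 = f(L/D)V²/2g = 44.60 m
Pipe 2: V = 1.520 m/s, Re = 7.04×10^5, ε/D = 9.16×10^-4, f = 0.01966, h_2 = f(L/D)V²/2g = 7.425 m
Series → Q common, losses add: H = Σh = 52.03 m

H ≈ 52.0 m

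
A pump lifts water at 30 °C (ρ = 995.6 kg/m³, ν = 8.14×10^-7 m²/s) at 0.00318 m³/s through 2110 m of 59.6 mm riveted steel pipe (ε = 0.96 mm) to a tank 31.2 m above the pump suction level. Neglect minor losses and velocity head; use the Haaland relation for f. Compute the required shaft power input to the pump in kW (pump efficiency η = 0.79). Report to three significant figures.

P_shaft ≈ 5.41 kW

V = 4Q/(πD²) = 1.140 m/s; Re = 8.35×10^4; ε/D = 0.0161; f = 0.04544
h_f = f(L/D)V²/2g = 106.5 m
Total head H = z + h_f = 31.2 + 106.5 = 137.7 m
P_hyd = ρgQH = 995.6·9.81·0.00318·137.7 = 4.278 kW
P_shaft = P_hyd/η = 4.278/0.79 = 5.415 kW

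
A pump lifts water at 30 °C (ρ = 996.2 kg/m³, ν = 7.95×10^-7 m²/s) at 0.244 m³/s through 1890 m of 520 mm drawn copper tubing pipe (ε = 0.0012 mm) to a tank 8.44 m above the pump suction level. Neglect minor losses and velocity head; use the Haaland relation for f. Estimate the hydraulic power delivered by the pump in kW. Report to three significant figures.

P_hyd ≈ 27.2 kW

V = 4Q/(πD²) = 1.149 m/s; Re = 7.52×10^5; ε/D = 2.31×10^-6; f = 0.01219
h_f = f(L/D)V²/2g = 2.982 m
Total head H = z + h_f = 8.44 + 2.982 = 11.42 m
P_hyd = ρgQH = 996.2·9.81·0.244·11.42 = 27.24 kW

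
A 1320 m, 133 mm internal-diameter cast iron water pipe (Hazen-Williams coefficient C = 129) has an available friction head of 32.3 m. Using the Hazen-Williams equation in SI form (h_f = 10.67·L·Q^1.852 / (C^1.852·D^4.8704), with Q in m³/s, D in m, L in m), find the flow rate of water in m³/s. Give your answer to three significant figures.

Q ≈ 0.0241 m³/s

Rearranging: Q = [h_f·C^1.852·D^4.8704 / (10.67·L)]^(1/1.852)
Q = [32.3·129^1.852·0.133^4.8704 / (10.67·1320)]^0.540 = 0.02406 m³/s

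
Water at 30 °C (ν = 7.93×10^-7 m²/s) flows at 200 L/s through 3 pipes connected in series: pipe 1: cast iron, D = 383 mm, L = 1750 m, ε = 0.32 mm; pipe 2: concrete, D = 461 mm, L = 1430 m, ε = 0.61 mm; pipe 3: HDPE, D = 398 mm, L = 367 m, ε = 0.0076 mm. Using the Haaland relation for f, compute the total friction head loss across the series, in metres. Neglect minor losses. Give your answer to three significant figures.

H ≈ 19.8 m

Pipe 1: V = 1.736 m/s, Re = 8.38×10^5, ε/D = 8.36×10^-4, f = 0.01920, h_1 = f(L/D)V²/2g = 13.48 m
Pipe 2: V = 1.198 m/s, Re = 6.97×10^5, ε/D = 0.00132, f = 0.02140, h_2 = f(L/D)V²/2g = 4.857 m
Pipe 3: V = 1.608 m/s, Re = 8.07×10^5, ε/D = 1.91×10^-5, f = 0.01233, h_3 = f(L/D)V²/2g = 1.497 m
Series → Q common, losses add: H = Σh = 19.83 m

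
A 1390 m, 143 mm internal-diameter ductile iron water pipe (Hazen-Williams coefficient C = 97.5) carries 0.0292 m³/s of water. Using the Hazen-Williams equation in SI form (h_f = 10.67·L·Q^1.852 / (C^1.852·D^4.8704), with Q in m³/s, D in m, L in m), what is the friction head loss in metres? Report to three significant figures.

h_f = 10.67·1390·0.0292^1.852 / (97.5^1.852·0.143^4.8704) = 57.45 m

h_f ≈ 57.4 m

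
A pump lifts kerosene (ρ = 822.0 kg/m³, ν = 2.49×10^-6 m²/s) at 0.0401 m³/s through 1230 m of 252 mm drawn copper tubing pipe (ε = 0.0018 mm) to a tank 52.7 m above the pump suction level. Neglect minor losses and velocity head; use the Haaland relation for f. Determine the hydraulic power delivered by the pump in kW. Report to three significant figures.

P_hyd ≈ 18.0 kW

V = 4Q/(πD²) = 0.8040 m/s; Re = 8.14×10^4; ε/D = 7.14×10^-6; f = 0.01864
h_f = f(L/D)V²/2g = 2.997 m
Total head H = z + h_f = 52.7 + 2.997 = 55.70 m
P_hyd = ρgQH = 822.0·9.81·0.0401·55.70 = 18.01 kW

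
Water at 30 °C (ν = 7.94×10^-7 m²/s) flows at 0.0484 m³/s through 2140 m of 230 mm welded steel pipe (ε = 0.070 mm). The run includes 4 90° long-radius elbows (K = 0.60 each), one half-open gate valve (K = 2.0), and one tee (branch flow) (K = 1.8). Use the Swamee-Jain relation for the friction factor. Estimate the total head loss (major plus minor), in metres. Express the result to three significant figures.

V = 4Q/(πD²) = 1.165 m/s; V²/2g = 0.06917 m
Re = 3.37×10^5, ε/D = 3.04×10^-4 → f = 0.01691 (Swamee-Jain)
Major: h_f = f(L/D)·V²/2g = 0.01691·9304·0.06917 = 10.88 m
Minor: ΣK = 6.20; h_m = ΣK·V²/2g = 0.4288 m
Total H_L = 10.88 + 0.4288 = 11.31 m

H_L ≈ 11.3 m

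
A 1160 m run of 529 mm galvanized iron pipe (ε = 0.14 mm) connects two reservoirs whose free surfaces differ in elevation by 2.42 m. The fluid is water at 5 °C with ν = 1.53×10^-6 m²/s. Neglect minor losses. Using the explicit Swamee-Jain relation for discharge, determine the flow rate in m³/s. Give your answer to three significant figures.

Q ≈ 0.253 m³/s

Swamee-Jain (Type II): Q = -0.965·√(gD⁵h_f/L)·ln[ε/(3.7D) + √(3.17ν²L/(gD³h_f))]
√(gD⁵h_f/L) = √(9.81·0.529⁵·2.42/1160) = 0.02912
ε/(3.7D) = 7.15×10^-5; √(3.17ν²L/(gD³h_f)) = 4.95×10^-5
Q = -0.965·0.02912·ln(1.210×10^-4) = 0.2534 m³/s
Check: V = 1.15 m/s, Re = 3.99×10^5, f = 0.01638, h_f = 2.43 m ≈ 2.42 m ✓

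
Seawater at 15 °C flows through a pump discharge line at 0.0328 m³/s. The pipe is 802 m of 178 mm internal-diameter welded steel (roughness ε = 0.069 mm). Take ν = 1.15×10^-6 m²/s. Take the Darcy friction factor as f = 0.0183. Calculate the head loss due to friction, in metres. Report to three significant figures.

V = 4Q/(πD²) = 4·0.0328/(π·0.178²) = 1.318 m/s
h_f = f(L/D)V²/(2g) = 0.01830·(802/0.178)·1.318²/(2·9.81) = 7.301 m

h_f ≈ 7.30 m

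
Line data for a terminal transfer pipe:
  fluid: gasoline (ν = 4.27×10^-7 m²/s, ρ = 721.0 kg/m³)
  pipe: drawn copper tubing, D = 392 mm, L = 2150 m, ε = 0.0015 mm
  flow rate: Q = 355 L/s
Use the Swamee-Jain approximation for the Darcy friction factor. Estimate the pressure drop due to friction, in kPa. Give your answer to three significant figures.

Δp ≈ 172 kPa

V = 4Q/(πD²) = 4·0.355/(π·0.392²) = 2.941 m/s
Re = VD/ν = 2.941·0.392/4.27×10^-7 = 2.70×10^6 → turbulent
ε/D = 0.0015/392 = 3.83×10^-6
Swamee-Jain: f = 0.01007
h_f = f(L/D)V²/(2g) = 0.01007·(2150/0.392)·2.941²/(2·9.81) = 24.34 m
Δp = ρg·h_f = 721.0·9.81·24.34 = 172.2 kPa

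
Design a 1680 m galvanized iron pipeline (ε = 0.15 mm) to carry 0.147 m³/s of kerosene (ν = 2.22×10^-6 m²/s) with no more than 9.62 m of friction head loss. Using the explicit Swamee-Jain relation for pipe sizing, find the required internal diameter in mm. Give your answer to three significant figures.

D ≈ 361 mm

Swamee-Jain (Type III): D = 0.66·[ε^1.25·(LQ²/(gh_f))^4.75 + ν·Q^9.4·(L/(gh_f))^5.2]^0.04
LQ²/(gh_f) = 0.3847; L/(gh_f) = 17.80
Term 1 = ε^1.25·(…)^4.75 = 1.78×10^-7; Term 2 = ν·Q^9.4·(…)^5.2 = 1.05×10^-7
D = 0.66·(1.78×10^-7 + 1.05×10^-7)^0.04 = 0.3611 m = 361 mm
Check: V = 1.44 m/s, Re = 2.33×10^5, f = 0.01820, h_f = 8.90 m ≈ 9.62 m ✓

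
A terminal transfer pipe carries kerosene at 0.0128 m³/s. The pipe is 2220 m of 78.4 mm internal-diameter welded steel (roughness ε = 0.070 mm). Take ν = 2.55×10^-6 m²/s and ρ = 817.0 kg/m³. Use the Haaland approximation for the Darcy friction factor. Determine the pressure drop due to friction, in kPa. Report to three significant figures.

Δp ≈ 1790 kPa

V = 4Q/(πD²) = 4·0.0128/(π·0.0784²) = 2.651 m/s
Re = VD/ν = 2.651·0.0784/2.55×10^-6 = 8.15×10^4 → turbulent
ε/D = 0.070/78.4 = 8.93×10^-4
Haaland: f = 0.02204
h_f = f(L/D)V²/(2g) = 0.02204·(2220/0.0784)·2.651²/(2·9.81) = 223.7 m
Δp = ρg·h_f = 817.0·9.81·223.7 = 1793 kPa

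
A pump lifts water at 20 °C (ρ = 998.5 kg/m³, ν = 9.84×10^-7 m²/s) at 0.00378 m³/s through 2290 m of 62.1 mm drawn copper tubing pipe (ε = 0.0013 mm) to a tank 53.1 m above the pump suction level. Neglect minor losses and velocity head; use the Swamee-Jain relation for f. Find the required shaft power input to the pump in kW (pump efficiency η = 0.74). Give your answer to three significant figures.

V = 4Q/(πD²) = 1.248 m/s; Re = 7.88×10^4; ε/D = 2.09×10^-5; f = 0.01890
h_f = f(L/D)V²/2g = 55.33 m
Total head H = z + h_f = 53.1 + 55.33 = 108.4 m
P_hyd = ρgQH = 998.5·9.81·0.00378·108.4 = 4.015 kW
P_shaft = P_hyd/η = 4.015/0.74 = 5.425 kW

P_shaft ≈ 5.43 kW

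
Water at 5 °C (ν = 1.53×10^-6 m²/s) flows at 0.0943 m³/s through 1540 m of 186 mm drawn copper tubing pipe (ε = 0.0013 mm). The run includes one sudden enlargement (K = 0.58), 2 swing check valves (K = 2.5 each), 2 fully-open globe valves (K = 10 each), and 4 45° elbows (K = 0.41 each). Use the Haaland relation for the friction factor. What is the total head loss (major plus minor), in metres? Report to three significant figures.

H_L ≈ 85.5 m

V = 4Q/(πD²) = 3.471 m/s; V²/2g = 0.6139 m
Re = 4.22×10^5, ε/D = 6.99×10^-6 → f = 0.01354 (Haaland)
Major: h_f = f(L/D)·V²/2g = 0.01354·8280·0.6139 = 68.81 m
Minor: ΣK = 27.2; h_m = ΣK·V²/2g = 16.71 m
Total H_L = 68.81 + 16.71 = 85.52 m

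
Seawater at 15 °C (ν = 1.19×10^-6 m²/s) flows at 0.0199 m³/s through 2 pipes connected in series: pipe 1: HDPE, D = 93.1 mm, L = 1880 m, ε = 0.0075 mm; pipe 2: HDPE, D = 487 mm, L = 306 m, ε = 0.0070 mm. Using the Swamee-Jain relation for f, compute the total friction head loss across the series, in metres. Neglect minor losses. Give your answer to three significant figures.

Pipe 1: V = 2.923 m/s, Re = 2.29×10^5, ε/D = 8.06×10^-5, f = 0.01589, h_1 = f(L/D)V²/2g = 139.7 m
Pipe 2: V = 0.1068 m/s, Re = 4.37×10^4, ε/D = 1.44×10^-5, f = 0.02146, h_2 = f(L/D)V²/2g = 0.007843 m
Series → Q common, losses add: H = Σh = 139.8 m

H ≈ 140 m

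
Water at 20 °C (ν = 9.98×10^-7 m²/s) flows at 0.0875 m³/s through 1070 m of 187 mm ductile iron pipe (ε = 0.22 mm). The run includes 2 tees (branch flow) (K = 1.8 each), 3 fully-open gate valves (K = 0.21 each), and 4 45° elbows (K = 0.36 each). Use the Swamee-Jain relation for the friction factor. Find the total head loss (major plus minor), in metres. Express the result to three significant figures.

V = 4Q/(πD²) = 3.186 m/s; V²/2g = 0.5173 m
Re = 5.97×10^5, ε/D = 0.00118 → f = 0.02100 (Swamee-Jain)
Major: h_f = f(L/D)·V²/2g = 0.02100·5722·0.5173 = 62.15 m
Minor: ΣK = 5.67; h_m = ΣK·V²/2g = 2.933 m
Total H_L = 62.15 + 2.933 = 65.09 m

H_L ≈ 65.1 m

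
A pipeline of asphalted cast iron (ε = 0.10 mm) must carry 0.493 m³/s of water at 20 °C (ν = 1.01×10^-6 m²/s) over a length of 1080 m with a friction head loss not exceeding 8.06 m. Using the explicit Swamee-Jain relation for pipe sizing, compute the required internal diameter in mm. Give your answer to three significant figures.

Swamee-Jain (Type III): D = 0.66·[ε^1.25·(LQ²/(gh_f))^4.75 + ν·Q^9.4·(L/(gh_f))^5.2]^0.04
LQ²/(gh_f) = 3.320; L/(gh_f) = 13.66
Term 1 = ε^1.25·(…)^4.75 = 0.00299; Term 2 = ν·Q^9.4·(…)^5.2 = 0.00105
D = 0.66·(0.00299 + 0.00105)^0.04 = 0.5294 m = 529 mm
Check: V = 2.24 m/s, Re = 1.17×10^6, f = 0.01452, h_f = 7.57 m ≈ 8.06 m ✓

D ≈ 529 mm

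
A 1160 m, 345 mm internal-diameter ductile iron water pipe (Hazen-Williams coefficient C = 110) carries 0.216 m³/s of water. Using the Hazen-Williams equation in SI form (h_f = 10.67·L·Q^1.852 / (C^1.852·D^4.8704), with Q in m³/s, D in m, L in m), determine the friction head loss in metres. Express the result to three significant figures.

h_f = 10.67·1160·0.216^1.852 / (110^1.852·0.345^4.8704) = 21.40 m

h_f ≈ 21.4 m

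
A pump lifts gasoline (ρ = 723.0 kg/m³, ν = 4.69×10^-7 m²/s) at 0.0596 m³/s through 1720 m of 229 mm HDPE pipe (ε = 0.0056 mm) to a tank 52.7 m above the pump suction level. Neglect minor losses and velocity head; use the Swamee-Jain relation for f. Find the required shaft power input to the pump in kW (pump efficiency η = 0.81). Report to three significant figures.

V = 4Q/(πD²) = 1.447 m/s; Re = 7.07×10^5; ε/D = 2.45×10^-5; f = 0.01279
h_f = f(L/D)V²/2g = 10.25 m
Total head H = z + h_f = 52.7 + 10.25 = 62.95 m
P_hyd = ρgQH = 723.0·9.81·0.0596·62.95 = 26.61 kW
P_shaft = P_hyd/η = 26.61/0.81 = 32.85 kW

P_shaft ≈ 32.9 kW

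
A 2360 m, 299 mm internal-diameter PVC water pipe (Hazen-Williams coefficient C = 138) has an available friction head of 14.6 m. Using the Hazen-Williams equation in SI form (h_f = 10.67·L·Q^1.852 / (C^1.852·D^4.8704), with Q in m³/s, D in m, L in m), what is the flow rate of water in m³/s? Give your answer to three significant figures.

Rearranging: Q = [h_f·C^1.852·D^4.8704 / (10.67·L)]^(1/1.852)
Q = [14.6·138^1.852·0.299^4.8704 / (10.67·2360)]^0.540 = 0.1031 m³/s

Q ≈ 0.103 m³/s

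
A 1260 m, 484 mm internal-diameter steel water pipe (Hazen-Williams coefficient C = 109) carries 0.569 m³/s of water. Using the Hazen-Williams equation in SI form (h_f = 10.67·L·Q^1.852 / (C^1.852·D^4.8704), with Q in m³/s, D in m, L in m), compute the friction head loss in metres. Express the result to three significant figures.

h_f ≈ 27.3 m

h_f = 10.67·1260·0.569^1.852 / (109^1.852·0.484^4.8704) = 27.33 m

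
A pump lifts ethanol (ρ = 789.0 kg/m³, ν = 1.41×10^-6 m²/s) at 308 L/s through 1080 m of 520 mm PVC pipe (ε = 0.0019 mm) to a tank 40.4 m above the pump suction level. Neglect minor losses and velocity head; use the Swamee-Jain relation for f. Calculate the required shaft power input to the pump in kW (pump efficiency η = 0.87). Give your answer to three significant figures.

V = 4Q/(πD²) = 1.450 m/s; Re = 5.35×10^5; ε/D = 3.65×10^-6; f = 0.01300
h_f = f(L/D)V²/2g = 2.894 m
Total head H = z + h_f = 40.4 + 2.894 = 43.29 m
P_hyd = ρgQH = 789.0·9.81·0.308·43.29 = 103.2 kW
P_shaft = P_hyd/η = 103.2/0.87 = 118.6 kW

P_shaft ≈ 119 kW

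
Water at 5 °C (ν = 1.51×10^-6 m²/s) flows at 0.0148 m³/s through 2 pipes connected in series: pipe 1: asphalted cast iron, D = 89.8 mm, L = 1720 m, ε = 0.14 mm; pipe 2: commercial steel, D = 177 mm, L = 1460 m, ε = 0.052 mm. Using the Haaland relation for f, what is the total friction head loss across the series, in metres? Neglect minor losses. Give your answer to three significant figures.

Pipe 1: V = 2.337 m/s, Re = 1.39×10^5, ε/D = 0.00156, f = 0.02329, h_1 = f(L/D)V²/2g = 124.1 m
Pipe 2: V = 0.6015 m/s, Re = 7.05×10^4, ε/D = 2.94×10^-4, f = 0.02029, h_2 = f(L/D)V²/2g = 3.087 m
Series → Q common, losses add: H = Σh = 127.2 m

H ≈ 127 m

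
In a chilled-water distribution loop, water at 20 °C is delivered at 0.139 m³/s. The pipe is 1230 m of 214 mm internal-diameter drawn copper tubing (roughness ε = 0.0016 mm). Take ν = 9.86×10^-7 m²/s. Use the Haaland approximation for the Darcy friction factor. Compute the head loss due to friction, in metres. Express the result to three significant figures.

h_f ≈ 52.7 m

V = 4Q/(πD²) = 4·0.139/(π·0.214²) = 3.865 m/s
Re = VD/ν = 3.865·0.214/9.86×10^-7 = 8.39×10^5 → turbulent
ε/D = 0.0016/214 = 7.48×10^-6
Haaland: f = 0.01205
h_f = f(L/D)V²/(2g) = 0.01205·(1230/0.214)·3.865²/(2·9.81) = 52.73 m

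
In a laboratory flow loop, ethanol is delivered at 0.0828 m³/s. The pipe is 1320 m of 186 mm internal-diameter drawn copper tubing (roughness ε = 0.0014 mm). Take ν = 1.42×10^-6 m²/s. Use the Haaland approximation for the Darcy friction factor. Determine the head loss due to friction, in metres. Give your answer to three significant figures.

h_f ≈ 45.9 m

V = 4Q/(πD²) = 4·0.0828/(π·0.186²) = 3.047 m/s
Re = VD/ν = 3.047·0.186/1.42×10^-6 = 3.99×10^5 → turbulent
ε/D = 0.0014/186 = 7.53×10^-6
Haaland: f = 0.01368
h_f = f(L/D)V²/(2g) = 0.01368·(1320/0.186)·3.047²/(2·9.81) = 45.94 m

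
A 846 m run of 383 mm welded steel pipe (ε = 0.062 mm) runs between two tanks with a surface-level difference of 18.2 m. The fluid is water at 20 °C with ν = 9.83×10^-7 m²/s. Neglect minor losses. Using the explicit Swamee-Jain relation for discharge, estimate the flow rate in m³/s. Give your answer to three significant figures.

Swamee-Jain (Type II): Q = -0.965·√(gD⁵h_f/L)·ln[ε/(3.7D) + √(3.17ν²L/(gD³h_f))]
√(gD⁵h_f/L) = √(9.81·0.383⁵·18.2/846) = 0.04170
ε/(3.7D) = 4.38×10^-5; √(3.17ν²L/(gD³h_f)) = 1.61×10^-5
Q = -0.965·0.04170·ln(5.982×10^-5) = 0.3913 m³/s
Check: V = 3.40 m/s, Re = 1.32×10^6, f = 0.01410, h_f = 18.3 m ≈ 18.2 m ✓

Q ≈ 0.391 m³/s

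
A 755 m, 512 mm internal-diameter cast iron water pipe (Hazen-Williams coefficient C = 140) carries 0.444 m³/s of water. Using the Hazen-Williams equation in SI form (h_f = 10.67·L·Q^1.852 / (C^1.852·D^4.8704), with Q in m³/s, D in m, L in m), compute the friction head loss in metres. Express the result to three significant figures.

h_f = 10.67·755·0.444^1.852 / (140^1.852·0.512^4.8704) = 4.948 m

h_f ≈ 4.95 m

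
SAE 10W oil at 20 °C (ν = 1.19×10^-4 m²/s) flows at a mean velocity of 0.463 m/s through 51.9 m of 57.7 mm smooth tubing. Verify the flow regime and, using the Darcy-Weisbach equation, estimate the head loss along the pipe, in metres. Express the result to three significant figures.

h_f ≈ 2.80 m

Re = VD/ν = 0.463·0.05770/1.19×10^-4 = 224 → laminar (Re < 2300)
f = 64/Re = 0.2851
h_f = f(L/D)V²/(2g) = 0.2851·(51.9/0.05770)·0.463²/(2·9.81) = 2.802 m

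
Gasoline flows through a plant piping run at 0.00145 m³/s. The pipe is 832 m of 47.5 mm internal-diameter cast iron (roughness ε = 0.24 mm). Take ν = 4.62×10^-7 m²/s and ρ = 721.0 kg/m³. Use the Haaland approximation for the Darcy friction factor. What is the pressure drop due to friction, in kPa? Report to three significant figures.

Δp ≈ 133 kPa

V = 4Q/(πD²) = 4·0.00145/(π·0.0475²) = 0.8183 m/s
Re = VD/ν = 0.8183·0.0475/4.62×10^-7 = 8.41×10^4 → turbulent
ε/D = 0.24/47.5 = 0.00505
Haaland: f = 0.03152
h_f = f(L/D)V²/(2g) = 0.03152·(832/0.0475)·0.8183²/(2·9.81) = 18.84 m
Δp = ρg·h_f = 721.0·9.81·18.84 = 133.3 kPa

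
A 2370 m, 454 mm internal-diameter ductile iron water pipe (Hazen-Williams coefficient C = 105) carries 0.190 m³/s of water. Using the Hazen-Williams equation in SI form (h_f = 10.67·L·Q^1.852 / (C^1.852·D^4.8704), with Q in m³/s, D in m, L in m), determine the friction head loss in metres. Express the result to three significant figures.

h_f = 10.67·2370·0.190^1.852 / (105^1.852·0.454^4.8704) = 9.867 m

h_f ≈ 9.87 m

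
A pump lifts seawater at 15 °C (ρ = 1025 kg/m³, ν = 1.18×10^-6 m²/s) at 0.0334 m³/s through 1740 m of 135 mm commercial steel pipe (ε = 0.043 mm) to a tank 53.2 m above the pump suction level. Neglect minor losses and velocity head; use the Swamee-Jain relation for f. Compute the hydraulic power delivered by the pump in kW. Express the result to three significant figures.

V = 4Q/(πD²) = 2.333 m/s; Re = 2.67×10^5; ε/D = 3.19×10^-4; f = 0.01738
h_f = f(L/D)V²/2g = 62.16 m
Total head H = z + h_f = 53.2 + 62.16 = 115.4 m
P_hyd = ρgQH = 1025·9.81·0.0334·115.4 = 38.74 kW

P_hyd ≈ 38.7 kW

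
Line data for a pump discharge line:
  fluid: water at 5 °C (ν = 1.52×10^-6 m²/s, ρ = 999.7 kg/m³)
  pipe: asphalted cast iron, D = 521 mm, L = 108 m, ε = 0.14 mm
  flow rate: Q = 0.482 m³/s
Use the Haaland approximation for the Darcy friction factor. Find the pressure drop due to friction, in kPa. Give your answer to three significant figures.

Δp ≈ 8.20 kPa

V = 4Q/(πD²) = 4·0.482/(π·0.521²) = 2.261 m/s
Re = VD/ν = 2.261·0.521/1.52×10^-6 = 7.75×10^5 → turbulent
ε/D = 0.14/521 = 2.69×10^-4
Haaland: f = 0.01549
h_f = f(L/D)V²/(2g) = 0.01549·(108/0.521)·2.261²/(2·9.81) = 0.8365 m
Δp = ρg·h_f = 999.7·9.81·0.8365 = 8.204 kPa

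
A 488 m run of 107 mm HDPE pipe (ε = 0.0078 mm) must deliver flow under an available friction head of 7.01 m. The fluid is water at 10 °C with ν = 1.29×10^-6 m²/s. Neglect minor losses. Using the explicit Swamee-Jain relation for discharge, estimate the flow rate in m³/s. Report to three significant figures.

Swamee-Jain (Type II): Q = -0.965·√(gD⁵h_f/L)·ln[ε/(3.7D) + √(3.17ν²L/(gD³h_f))]
√(gD⁵h_f/L) = √(9.81·0.107⁵·7.01/488) = 0.001406
ε/(3.7D) = 1.97×10^-5; √(3.17ν²L/(gD³h_f)) = 1.75×10^-4
Q = -0.965·0.001406·ln(1.945×10^-4) = 0.01159 m³/s
Check: V = 1.29 m/s, Re = 1.07×10^5, f = 0.01807, h_f = 6.98 m ≈ 7.01 m ✓

Q ≈ 0.0116 m³/s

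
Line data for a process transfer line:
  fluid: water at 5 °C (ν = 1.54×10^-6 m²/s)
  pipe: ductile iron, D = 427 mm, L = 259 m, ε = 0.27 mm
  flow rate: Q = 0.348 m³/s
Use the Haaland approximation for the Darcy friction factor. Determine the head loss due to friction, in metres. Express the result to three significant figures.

V = 4Q/(πD²) = 4·0.348/(π·0.427²) = 2.430 m/s
Re = VD/ν = 2.430·0.427/1.54×10^-6 = 6.74×10^5 → turbulent
ε/D = 0.27/427 = 6.32×10^-4
Haaland: f = 0.01819
h_f = f(L/D)V²/(2g) = 0.01819·(259/0.427)·2.430²/(2·9.81) = 3.322 m

h_f ≈ 3.32 m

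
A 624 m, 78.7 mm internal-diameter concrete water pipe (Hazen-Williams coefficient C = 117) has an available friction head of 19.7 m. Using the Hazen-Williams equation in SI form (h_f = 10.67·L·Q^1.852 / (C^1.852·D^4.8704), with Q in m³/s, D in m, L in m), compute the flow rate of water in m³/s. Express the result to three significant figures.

Q ≈ 0.00630 m³/s

Rearranging: Q = [h_f·C^1.852·D^4.8704 / (10.67·L)]^(1/1.852)
Q = [19.7·117^1.852·0.0787^4.8704 / (10.67·624)]^0.540 = 0.006300 m³/s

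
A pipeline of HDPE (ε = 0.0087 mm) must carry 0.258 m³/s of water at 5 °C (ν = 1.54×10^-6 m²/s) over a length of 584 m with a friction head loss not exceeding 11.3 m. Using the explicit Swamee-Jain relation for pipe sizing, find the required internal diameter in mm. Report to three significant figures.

Swamee-Jain (Type III): D = 0.66·[ε^1.25·(LQ²/(gh_f))^4.75 + ν·Q^9.4·(L/(gh_f))^5.2]^0.04
LQ²/(gh_f) = 0.3507; L/(gh_f) = 5.268
Term 1 = ε^1.25·(…)^4.75 = 3.26×10^-9; Term 2 = ν·Q^9.4·(…)^5.2 = 2.57×10^-8
D = 0.66·(3.26×10^-9 + 2.57×10^-8)^0.04 = 0.3296 m = 330 mm
Check: V = 3.02 m/s, Re = 6.47×10^5, f = 0.01298, h_f = 10.7 m ≈ 11.3 m ✓

D ≈ 330 mm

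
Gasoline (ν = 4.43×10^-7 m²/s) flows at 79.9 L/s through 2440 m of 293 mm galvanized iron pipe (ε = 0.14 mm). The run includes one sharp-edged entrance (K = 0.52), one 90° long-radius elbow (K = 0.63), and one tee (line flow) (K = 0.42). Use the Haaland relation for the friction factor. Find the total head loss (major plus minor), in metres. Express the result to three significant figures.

V = 4Q/(πD²) = 1.185 m/s; V²/2g = 0.07157 m
Re = 7.84×10^5, ε/D = 4.78×10^-4 → f = 0.01714 (Haaland)
Major: h_f = f(L/D)·V²/2g = 0.01714·8328·0.07157 = 10.21 m
Minor: ΣK = 1.57; h_m = ΣK·V²/2g = 0.1124 m
Total H_L = 10.21 + 0.1124 = 10.33 m

H_L ≈ 10.3 m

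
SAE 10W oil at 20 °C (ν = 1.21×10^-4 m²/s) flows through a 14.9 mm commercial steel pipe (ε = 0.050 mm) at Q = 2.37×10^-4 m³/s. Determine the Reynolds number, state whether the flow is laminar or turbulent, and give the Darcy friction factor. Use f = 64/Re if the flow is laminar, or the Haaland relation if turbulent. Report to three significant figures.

V = 4Q/(πD²) = 1.359 m/s
Re = VD/ν = 1.359·0.0149/1.21×10^-4 = 167
Re < 2300 → laminar → f = 64/Re = 0.3824

Re ≈ 167; laminar; f = 64/Re ≈ 0.382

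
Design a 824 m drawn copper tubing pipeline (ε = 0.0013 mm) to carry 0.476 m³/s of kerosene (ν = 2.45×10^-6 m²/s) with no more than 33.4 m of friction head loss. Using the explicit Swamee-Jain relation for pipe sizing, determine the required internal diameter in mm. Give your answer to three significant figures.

D ≈ 361 mm

Swamee-Jain (Type III): D = 0.66·[ε^1.25·(LQ²/(gh_f))^4.75 + ν·Q^9.4·(L/(gh_f))^5.2]^0.04
LQ²/(gh_f) = 0.5698; L/(gh_f) = 2.515
Term 1 = ε^1.25·(…)^4.75 = 3.03×10^-9; Term 2 = ν·Q^9.4·(…)^5.2 = 2.76×10^-7
D = 0.66·(3.03×10^-9 + 2.76×10^-7)^0.04 = 0.3609 m = 361 mm
Check: V = 4.65 m/s, Re = 6.85×10^5, f = 0.01245, h_f = 31.4 m ≈ 33.4 m ✓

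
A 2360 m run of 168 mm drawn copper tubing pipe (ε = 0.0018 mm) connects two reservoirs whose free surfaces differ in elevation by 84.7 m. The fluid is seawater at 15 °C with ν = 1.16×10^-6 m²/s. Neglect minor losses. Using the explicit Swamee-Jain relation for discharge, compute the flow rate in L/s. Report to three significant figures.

Q ≈ 65.2 L/s

Swamee-Jain (Type II): Q = -0.965·√(gD⁵h_f/L)·ln[ε/(3.7D) + √(3.17ν²L/(gD³h_f))]
√(gD⁵h_f/L) = √(9.81·0.168⁵·84.7/2360) = 0.006864
ε/(3.7D) = 2.90×10^-6; √(3.17ν²L/(gD³h_f)) = 5.05×10^-5
Q = -0.965·0.006864·ln(5.344×10^-5) = 0.06516 m³/s
Check: V = 2.94 m/s, Re = 4.26×10^5, f = 0.01363, h_f = 84.3 m ≈ 84.7 m ✓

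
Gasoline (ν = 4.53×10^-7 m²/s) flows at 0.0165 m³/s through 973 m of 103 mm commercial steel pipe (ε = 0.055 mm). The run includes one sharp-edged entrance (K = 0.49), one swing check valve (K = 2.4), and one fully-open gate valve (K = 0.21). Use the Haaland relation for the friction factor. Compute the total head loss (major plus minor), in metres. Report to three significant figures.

H_L ≈ 34.4 m

V = 4Q/(πD²) = 1.980 m/s; V²/2g = 0.1999 m
Re = 4.50×10^5, ε/D = 5.34×10^-4 → f = 0.01787 (Haaland)
Major: h_f = f(L/D)·V²/2g = 0.01787·9447·0.1999 = 33.74 m
Minor: ΣK = 3.10; h_m = ΣK·V²/2g = 0.6196 m
Total H_L = 33.74 + 0.6196 = 34.36 m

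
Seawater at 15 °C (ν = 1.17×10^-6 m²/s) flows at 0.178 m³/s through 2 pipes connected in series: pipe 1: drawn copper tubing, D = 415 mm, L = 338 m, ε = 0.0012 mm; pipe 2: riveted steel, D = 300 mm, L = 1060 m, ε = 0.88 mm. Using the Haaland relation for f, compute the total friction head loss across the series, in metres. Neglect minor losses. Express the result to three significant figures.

Pipe 1: V = 1.316 m/s, Re = 4.67×10^5, ε/D = 2.89×10^-6, f = 0.01326, h_1 = f(L/D)V²/2g = 0.9529 m
Pipe 2: V = 2.518 m/s, Re = 6.46×10^5, ε/D = 0.00293, f = 0.02625, h_2 = f(L/D)V²/2g = 29.97 m
Series → Q common, losses add: H = Σh = 30.92 m

H ≈ 30.9 m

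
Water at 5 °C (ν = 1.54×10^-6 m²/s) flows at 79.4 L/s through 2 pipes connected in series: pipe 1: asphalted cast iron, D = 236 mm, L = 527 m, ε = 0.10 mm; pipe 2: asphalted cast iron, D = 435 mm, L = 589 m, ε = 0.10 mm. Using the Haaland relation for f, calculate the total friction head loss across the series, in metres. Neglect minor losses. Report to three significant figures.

Pipe 1: V = 1.815 m/s, Re = 2.78×10^5, ε/D = 4.24×10^-4, f = 0.01772, h_1 = f(L/D)V²/2g = 6.643 m
Pipe 2: V = 0.5343 m/s, Re = 1.51×10^5, ε/D = 2.30×10^-4, f = 0.01772, h_2 = f(L/D)V²/2g = 0.3491 m
Series → Q common, losses add: H = Σh = 6.993 m

H ≈ 6.99 m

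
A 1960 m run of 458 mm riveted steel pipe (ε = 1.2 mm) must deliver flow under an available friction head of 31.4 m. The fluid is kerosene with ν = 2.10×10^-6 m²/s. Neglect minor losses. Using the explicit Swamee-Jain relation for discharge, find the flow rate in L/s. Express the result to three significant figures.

Q ≈ 392 L/s

Swamee-Jain (Type II): Q = -0.965·√(gD⁵h_f/L)·ln[ε/(3.7D) + √(3.17ν²L/(gD³h_f))]
√(gD⁵h_f/L) = √(9.81·0.458⁵·31.4/1960) = 0.05628
ε/(3.7D) = 7.08×10^-4; √(3.17ν²L/(gD³h_f)) = 3.04×10^-5
Q = -0.965·0.05628·ln(7.386×10^-4) = 0.3916 m³/s
Check: V = 2.38 m/s, Re = 5.18×10^5, f = 0.02560, h_f = 31.5 m ≈ 31.4 m ✓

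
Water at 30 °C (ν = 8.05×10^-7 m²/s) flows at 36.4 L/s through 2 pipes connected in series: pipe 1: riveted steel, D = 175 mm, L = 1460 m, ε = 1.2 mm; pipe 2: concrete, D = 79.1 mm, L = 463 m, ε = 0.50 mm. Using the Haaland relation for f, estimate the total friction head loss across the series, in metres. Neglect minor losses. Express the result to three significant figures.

H ≈ 570 m

Pipe 1: V = 1.513 m/s, Re = 3.29×10^5, ε/D = 0.00686, f = 0.03378, h_1 = f(L/D)V²/2g = 32.89 m
Pipe 2: V = 7.407 m/s, Re = 7.28×10^5, ε/D = 0.00632, f = 0.03281, h_2 = f(L/D)V²/2g = 537.1 m
Series → Q common, losses add: H = Σh = 570.0 m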